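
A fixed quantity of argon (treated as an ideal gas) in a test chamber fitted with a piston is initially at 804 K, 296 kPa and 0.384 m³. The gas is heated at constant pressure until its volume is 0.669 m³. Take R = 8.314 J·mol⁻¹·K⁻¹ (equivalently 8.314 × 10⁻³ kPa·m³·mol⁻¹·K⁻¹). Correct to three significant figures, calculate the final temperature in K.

T₂ ≈ 1.40e+03 K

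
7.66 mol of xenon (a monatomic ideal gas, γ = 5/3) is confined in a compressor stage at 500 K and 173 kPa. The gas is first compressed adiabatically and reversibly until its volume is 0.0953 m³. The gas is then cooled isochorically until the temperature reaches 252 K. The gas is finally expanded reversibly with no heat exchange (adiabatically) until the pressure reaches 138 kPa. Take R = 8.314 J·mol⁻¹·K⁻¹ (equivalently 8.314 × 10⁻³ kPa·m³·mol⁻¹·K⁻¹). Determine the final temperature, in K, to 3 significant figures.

T₄ ≈ 233 K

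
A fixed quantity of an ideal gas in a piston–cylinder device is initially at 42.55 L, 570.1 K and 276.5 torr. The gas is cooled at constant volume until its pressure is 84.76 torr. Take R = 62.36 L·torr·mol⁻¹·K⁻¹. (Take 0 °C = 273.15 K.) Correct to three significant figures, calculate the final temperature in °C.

Isochoric, so P/T is constant: V₂ = V₁; T₂ = T₁·(P₂/P₁) = 174.8 K.

T₂ ≈ -98.4 °C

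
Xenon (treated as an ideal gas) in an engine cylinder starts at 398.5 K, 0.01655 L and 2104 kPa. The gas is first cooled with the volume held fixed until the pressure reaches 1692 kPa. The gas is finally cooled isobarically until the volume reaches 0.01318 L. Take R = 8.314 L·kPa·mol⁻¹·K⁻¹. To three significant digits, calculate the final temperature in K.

Isochoric, so P/T is constant: V₂ = V₁; T₂ = T₁·(P₂/P₁) = 320.5 K.
Isobaric, so V/T is constant: P₃ = P₂; T₃ = T₂·(V₃/V₂) = 255.2 K.

T₃ ≈ 255 K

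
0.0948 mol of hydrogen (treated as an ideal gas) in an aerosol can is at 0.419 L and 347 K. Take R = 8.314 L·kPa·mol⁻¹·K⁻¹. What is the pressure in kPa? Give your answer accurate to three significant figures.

P ≈ 653 kPa

PV = nRT ⇒ P = nRT/V = (0.0948 × 8.314 × 347) / 0.419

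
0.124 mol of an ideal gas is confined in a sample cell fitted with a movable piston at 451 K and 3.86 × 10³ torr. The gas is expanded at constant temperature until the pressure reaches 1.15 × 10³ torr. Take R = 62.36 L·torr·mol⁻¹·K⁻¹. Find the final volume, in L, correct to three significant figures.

From PV = nRT: V₁ = nRT₁/P₁ = 0.9035 L.
T constant ⇒ Boyle's law P V = const: T₂ = T₁; V₂ = V₁·(P₁/P₂) = 3.033 L.

V₂ ≈ 3.03 L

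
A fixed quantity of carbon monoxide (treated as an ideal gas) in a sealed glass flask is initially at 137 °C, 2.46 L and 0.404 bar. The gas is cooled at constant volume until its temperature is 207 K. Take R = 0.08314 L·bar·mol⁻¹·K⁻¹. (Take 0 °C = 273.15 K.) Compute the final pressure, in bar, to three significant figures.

P₂ ≈ 0.204 bar

Convert: T₁ = 410.1 K.
Isochoric, so P/T is constant: V₂ = V₁; P₂ = P₁·(T₂/T₁) = 0.2039 bar.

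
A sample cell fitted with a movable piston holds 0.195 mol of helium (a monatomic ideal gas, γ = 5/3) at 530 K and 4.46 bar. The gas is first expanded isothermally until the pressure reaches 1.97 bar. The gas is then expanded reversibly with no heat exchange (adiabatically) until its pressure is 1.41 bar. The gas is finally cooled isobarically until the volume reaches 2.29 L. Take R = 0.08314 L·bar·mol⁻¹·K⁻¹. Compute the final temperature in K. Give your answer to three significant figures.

From PV = nRT: V₁ = nRT₁/P₁ = 1.927 L.
Isothermal, so P V is constant: T₂ = T₁; V₂ = V₁·(P₁/P₂) = 4.362 L.
Adiabatic (γ = 5/3), T V^(γ−1) and P V^γ constant: T₃ = T₂·(P₃/P₂)^((γ−1)/γ) = 463.6 K; V₃ = V₂·(P₂/P₃)^(1/γ) = 5.331 L.
P constant ⇒ V ∝ T: P₄ = P₃; T₄ = T₃·(V₄/V₃) = 199.2 K.

T₄ ≈ 199 K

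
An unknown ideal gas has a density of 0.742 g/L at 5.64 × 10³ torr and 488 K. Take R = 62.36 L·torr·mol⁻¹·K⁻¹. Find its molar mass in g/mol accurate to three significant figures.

M ≈ 4.00 g/mol

ρ = PM/(RT) ⇒ M = ρRT/P = (0.742 × 62.36 × 488.0) / 5.64e+03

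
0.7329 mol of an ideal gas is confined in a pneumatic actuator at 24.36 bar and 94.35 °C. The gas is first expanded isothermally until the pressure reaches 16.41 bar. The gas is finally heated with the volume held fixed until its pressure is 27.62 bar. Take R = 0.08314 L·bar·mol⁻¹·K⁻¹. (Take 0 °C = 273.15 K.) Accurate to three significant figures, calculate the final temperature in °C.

Convert: T₁ = 367.5 K.
From PV = nRT: V₁ = nRT₁/P₁ = 0.9193 L.
Isothermal, so P V is constant: T₂ = T₁; V₂ = V₁·(P₁/P₂) = 1.365 L.
V constant ⇒ P ∝ T: V₃ = V₂; T₃ = T₂·(P₃/P₂) = 618.5 K.

T₃ ≈ 345 °C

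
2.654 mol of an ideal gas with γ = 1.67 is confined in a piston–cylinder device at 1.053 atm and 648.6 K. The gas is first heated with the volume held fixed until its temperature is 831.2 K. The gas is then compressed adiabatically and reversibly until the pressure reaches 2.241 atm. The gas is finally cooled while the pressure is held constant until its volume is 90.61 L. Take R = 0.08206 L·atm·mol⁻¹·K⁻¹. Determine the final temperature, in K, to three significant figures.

From PV = nRT: V₁ = nRT₁/P₁ = 134.1 L.
Isochoric, so P/T is constant: V₂ = V₁; P₂ = P₁·(T₂/T₁) = 1.349 atm.
Adiabatic (γ = 1.67), T V^(γ−1) and P V^γ constant: T₃ = T₂·(P₃/P₂)^((γ−1)/γ) = 1019 K; V₃ = V₂·(P₂/P₃)^(1/γ) = 99.01 L.
P constant ⇒ V ∝ T: P₄ = P₃; T₄ = T₃·(V₄/V₃) = 932.4 K.

T₄ ≈ 932 K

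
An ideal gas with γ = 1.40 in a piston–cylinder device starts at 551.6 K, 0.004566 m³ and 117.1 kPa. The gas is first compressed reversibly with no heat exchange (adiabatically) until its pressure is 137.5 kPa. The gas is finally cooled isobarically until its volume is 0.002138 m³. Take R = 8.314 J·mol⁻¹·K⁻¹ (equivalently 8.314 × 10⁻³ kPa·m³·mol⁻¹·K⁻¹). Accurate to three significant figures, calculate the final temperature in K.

T₃ ≈ 303 K

Adiabatic (γ = 1.40), T V^(γ−1) and P V^γ constant: T₂ = T₁·(P₂/P₁)^((γ−1)/γ) = 577.5 K; V₂ = V₁·(P₁/P₂)^(1/γ) = 0.004071 m³.
Isobaric, so V/T is constant: P₃ = P₂; T₃ = T₂·(V₃/V₂) = 303.3 K.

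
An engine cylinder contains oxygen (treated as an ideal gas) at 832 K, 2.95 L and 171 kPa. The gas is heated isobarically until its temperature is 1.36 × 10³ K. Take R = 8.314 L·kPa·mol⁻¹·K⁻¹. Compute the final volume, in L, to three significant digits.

V₂ ≈ 4.82 L

Isobaric, so V/T is constant: P₂ = P₁; V₂ = V₁·(T₂/T₁) = 4.822 L.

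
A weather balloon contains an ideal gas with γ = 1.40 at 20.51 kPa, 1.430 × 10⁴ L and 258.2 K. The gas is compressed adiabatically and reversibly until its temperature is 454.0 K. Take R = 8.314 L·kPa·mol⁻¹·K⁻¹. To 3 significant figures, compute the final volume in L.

V₂ ≈ 3.49e+03 L

Adiabatic (γ = 1.40), T V^(γ−1) and P V^γ constant: P₂ = P₁·(T₂/T₁)^(γ/(γ−1)) = 147.8 kPa; V₂ = V₁·(T₁/T₂)^(1/(γ−1)) = 3488 L.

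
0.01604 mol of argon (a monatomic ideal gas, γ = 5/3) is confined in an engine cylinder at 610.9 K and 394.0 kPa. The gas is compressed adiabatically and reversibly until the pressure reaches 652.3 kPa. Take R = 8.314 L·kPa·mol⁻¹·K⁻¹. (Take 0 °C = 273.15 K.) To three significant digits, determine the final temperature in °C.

T₂ ≈ 474 °C

From PV = nRT: V₁ = nRT₁/P₁ = 0.2068 L.
Adiabatic (γ = 5/3), T V^(γ−1) and P V^γ constant: T₂ = T₁·(P₂/P₁)^((γ−1)/γ) = 747.4 K; V₂ = V₁·(P₁/P₂)^(1/γ) = 0.1528 L.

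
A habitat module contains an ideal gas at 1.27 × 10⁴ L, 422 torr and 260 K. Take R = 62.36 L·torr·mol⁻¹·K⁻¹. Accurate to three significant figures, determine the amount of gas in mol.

PV = nRT ⇒ n = PV/(RT) = (422 × 1.27e+04) / (62.36 × 260)

n ≈ 331 mol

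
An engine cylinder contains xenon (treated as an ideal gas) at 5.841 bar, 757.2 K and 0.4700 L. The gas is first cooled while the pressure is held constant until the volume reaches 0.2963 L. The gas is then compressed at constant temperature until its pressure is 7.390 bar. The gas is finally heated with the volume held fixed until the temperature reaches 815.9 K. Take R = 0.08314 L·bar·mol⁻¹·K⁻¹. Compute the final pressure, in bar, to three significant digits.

P₄ ≈ 12.6 bar

Isobaric, so V/T is constant: P₂ = P₁; T₂ = T₁·(V₂/V₁) = 477.4 K.
T constant ⇒ Boyle's law P V = const: T₃ = T₂; V₃ = V₂·(P₂/P₃) = 0.2342 L.
Isochoric, so P/T is constant: V₄ = V₃; P₄ = P₃·(T₄/T₃) = 12.63 bar.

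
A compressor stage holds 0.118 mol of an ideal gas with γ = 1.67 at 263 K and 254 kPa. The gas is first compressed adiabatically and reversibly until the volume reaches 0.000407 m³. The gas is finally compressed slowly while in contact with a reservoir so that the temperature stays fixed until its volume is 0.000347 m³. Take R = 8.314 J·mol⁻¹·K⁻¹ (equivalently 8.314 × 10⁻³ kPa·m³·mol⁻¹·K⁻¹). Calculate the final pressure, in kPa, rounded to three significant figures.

From PV = nRT: V₁ = nRT₁/P₁ = 0.001016 m³.
Reversible adiabatic, γ = 1.67: T₂ = T₁·(V₁/V₂)^(γ−1) = 485.4 K; P₂ = P₁·(V₁/V₂)^γ = 1170 kPa.
T constant ⇒ Boyle's law P V = const: T₃ = T₂; P₃ = P₂·(V₂/V₃) = 1372 kPa.

P₃ ≈ 1.37e+03 kPa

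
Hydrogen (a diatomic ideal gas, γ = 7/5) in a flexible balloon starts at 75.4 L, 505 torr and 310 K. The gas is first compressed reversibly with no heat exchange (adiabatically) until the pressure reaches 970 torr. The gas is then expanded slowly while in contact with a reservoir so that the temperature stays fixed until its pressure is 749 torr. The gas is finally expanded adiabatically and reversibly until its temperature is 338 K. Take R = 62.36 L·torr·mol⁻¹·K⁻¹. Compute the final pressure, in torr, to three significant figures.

P₄ ≈ 528 torr

Adiabatic (γ = 7/5), T V^(γ−1) and P V^γ constant: T₂ = T₁·(P₂/P₁)^((γ−1)/γ) = 373.6 K; V₂ = V₁·(P₁/P₂)^(1/γ) = 47.30 L.
Isothermal, so P V is constant: T₃ = T₂; V₃ = V₂·(P₂/P₃) = 61.26 L.
Adiabatic (γ = 7/5), T V^(γ−1) and P V^γ constant: P₄ = P₃·(T₄/T₃)^(γ/(γ−1)) = 527.8 torr; V₄ = V₃·(T₃/T₄)^(1/(γ−1)) = 78.66 L.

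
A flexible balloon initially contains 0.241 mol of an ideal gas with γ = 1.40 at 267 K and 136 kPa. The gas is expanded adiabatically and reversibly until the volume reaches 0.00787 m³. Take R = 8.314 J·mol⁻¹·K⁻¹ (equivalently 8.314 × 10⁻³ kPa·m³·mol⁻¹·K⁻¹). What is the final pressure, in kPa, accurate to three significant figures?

From PV = nRT: V₁ = nRT₁/P₁ = 0.003934 m³.
Reversible adiabatic, γ = 1.40: T₂ = T₁·(V₁/V₂)^(γ−1) = 202.3 K; P₂ = P₁·(V₁/V₂)^γ = 51.51 kPa.

P₂ ≈ 51.5 kPa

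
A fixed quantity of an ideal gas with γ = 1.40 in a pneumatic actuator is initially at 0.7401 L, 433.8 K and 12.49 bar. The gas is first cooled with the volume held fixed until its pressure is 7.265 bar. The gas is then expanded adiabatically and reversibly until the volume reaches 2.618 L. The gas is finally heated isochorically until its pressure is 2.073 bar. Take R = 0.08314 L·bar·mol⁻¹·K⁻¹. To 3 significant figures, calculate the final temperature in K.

T₄ ≈ 255 K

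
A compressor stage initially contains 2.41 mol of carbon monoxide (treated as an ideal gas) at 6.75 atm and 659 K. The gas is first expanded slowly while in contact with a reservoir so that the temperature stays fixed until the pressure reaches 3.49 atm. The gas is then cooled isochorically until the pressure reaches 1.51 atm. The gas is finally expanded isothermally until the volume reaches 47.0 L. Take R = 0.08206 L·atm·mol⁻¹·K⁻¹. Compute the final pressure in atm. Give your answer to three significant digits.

P₄ ≈ 1.20 atm

From PV = nRT: V₁ = nRT₁/P₁ = 19.31 L.
T constant ⇒ Boyle's law P V = const: T₂ = T₁; V₂ = V₁·(P₁/P₂) = 37.34 L.
V constant ⇒ P ∝ T: V₃ = V₂; T₃ = T₂·(P₃/P₂) = 285.1 K.
T constant ⇒ Boyle's law P V = const: T₄ = T₃; P₄ = P₃·(V₃/V₄) = 1.200 atm.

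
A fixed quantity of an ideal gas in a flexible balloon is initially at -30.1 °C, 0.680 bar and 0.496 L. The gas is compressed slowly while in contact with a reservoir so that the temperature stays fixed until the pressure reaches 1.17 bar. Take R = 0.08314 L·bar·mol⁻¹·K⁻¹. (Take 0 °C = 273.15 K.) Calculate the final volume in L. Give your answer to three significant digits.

V₂ ≈ 0.288 L

Convert: T₁ = 243.0 K.
Isothermal, so P V is constant: T₂ = T₁; V₂ = V₁·(P₁/P₂) = 0.2883 L.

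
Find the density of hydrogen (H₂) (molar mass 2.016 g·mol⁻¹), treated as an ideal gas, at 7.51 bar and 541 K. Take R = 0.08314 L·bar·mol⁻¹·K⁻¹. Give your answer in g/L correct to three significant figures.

ρ ≈ 0.337 g/L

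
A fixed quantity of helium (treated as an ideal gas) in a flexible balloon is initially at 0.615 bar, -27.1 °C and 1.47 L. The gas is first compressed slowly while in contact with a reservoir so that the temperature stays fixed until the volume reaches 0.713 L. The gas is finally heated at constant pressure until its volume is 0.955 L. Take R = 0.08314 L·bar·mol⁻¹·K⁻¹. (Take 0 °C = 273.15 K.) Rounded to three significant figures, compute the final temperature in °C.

T₃ ≈ 56.4 °C

Convert: T₁ = 246.0 K.
Isothermal, so P V is constant: T₂ = T₁; P₂ = P₁·(V₁/V₂) = 1.268 bar.
Isobaric, so V/T is constant: P₃ = P₂; T₃ = T₂·(V₃/V₂) = 329.6 K.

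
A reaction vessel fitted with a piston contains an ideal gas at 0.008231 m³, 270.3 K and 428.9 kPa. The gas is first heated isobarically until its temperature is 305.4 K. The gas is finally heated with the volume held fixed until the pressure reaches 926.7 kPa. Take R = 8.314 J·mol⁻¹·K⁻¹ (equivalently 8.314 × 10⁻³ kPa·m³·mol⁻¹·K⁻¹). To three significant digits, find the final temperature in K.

P constant ⇒ V ∝ T: P₂ = P₁; V₂ = V₁·(T₂/T₁) = 0.009300 m³.
V constant ⇒ P ∝ T: V₃ = V₂; T₃ = T₂·(P₃/P₂) = 659.9 K.

T₃ ≈ 660 K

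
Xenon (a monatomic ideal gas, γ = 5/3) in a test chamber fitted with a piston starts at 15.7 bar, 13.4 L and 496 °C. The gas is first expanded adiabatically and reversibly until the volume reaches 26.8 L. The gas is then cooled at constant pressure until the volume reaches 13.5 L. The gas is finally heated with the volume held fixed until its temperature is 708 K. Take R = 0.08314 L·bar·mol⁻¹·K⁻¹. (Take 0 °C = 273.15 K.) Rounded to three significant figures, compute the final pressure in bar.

P₄ ≈ 14.3 bar

Convert: T₁ = 769.1 K.
Reversible adiabatic, γ = 5/3: T₂ = T₁·(V₁/V₂)^(γ−1) = 484.5 K; P₂ = P₁·(V₁/V₂)^γ = 4.945 bar.
Isobaric, so V/T is constant: P₃ = P₂; T₃ = T₂·(V₃/V₂) = 244.1 K.
V constant ⇒ P ∝ T: V₄ = V₃; P₄ = P₃·(T₄/T₃) = 14.34 bar.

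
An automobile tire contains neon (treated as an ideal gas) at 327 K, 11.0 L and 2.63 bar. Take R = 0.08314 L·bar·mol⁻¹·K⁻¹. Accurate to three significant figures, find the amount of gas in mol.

n ≈ 1.06 mol

PV = nRT ⇒ n = PV/(RT) = (2.63 × 11.0) / (0.08314 × 327)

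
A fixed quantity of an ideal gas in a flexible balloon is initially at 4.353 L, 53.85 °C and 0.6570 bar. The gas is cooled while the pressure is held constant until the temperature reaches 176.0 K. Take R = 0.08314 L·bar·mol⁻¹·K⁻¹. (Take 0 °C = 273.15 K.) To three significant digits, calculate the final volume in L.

V₂ ≈ 2.34 L

Convert: T₁ = 327.0 K.
Isobaric, so V/T is constant: P₂ = P₁; V₂ = V₁·(T₂/T₁) = 2.343 L.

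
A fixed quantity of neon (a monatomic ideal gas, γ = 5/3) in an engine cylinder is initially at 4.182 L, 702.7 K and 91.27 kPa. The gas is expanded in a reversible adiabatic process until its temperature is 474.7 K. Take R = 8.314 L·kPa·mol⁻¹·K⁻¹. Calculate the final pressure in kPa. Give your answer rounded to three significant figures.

Reversible adiabatic, γ = 5/3: P₂ = P₁·(T₂/T₁)^(γ/(γ−1)) = 34.23 kPa; V₂ = V₁·(T₁/T₂)^(1/(γ−1)) = 7.532 L.

P₂ ≈ 34.2 kPa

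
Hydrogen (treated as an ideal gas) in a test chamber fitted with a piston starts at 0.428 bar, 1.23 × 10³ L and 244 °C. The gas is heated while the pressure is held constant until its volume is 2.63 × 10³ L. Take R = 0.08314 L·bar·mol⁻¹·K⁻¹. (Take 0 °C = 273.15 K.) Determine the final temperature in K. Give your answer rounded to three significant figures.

T₂ ≈ 1.11e+03 K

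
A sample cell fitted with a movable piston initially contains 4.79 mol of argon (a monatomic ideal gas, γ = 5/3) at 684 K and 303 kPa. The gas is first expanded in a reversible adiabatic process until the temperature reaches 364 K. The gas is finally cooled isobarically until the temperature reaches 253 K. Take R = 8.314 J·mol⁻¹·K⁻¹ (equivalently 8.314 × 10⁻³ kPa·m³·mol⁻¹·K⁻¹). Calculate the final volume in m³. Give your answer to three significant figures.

V₃ ≈ 0.161 m³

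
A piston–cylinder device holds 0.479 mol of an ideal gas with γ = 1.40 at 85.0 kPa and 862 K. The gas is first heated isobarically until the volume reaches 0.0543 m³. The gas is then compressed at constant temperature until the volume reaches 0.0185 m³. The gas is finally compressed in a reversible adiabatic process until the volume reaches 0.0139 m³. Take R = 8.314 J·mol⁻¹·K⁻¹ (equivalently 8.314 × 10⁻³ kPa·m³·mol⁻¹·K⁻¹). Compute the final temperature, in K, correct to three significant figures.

T₄ ≈ 1.30e+03 K

From PV = nRT: V₁ = nRT₁/P₁ = 0.04039 m³.
P constant ⇒ V ∝ T: P₂ = P₁; T₂ = T₁·(V₂/V₁) = 1159 K.
T constant ⇒ Boyle's law P V = const: T₃ = T₂; P₃ = P₂·(V₂/V₃) = 249.5 kPa.
Reversible adiabatic, γ = 1.40: T₄ = T₃·(V₃/V₄)^(γ−1) = 1299 K; P₄ = P₃·(V₃/V₄)^γ = 372.3 kPa.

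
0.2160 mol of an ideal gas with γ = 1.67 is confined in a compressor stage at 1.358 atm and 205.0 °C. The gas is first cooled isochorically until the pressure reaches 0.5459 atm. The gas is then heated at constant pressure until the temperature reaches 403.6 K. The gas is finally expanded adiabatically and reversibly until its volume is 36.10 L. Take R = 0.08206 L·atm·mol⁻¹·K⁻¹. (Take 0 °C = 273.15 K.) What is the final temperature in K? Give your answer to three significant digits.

Convert: T₁ = 478.1 K.
From PV = nRT: V₁ = nRT₁/P₁ = 6.241 L.
Isochoric, so P/T is constant: V₂ = V₁; T₂ = T₁·(P₂/P₁) = 192.2 K.
Isobaric, so V/T is constant: P₃ = P₂; V₃ = V₂·(T₃/T₂) = 13.10 L.
Adiabatic (γ = 1.67), T V^(γ−1) and P V^γ constant: T₄ = T₃·(V₃/V₄)^(γ−1) = 204.7 K; P₄ = P₃·(V₃/V₄)^γ = 0.1005 atm.

T₄ ≈ 205 K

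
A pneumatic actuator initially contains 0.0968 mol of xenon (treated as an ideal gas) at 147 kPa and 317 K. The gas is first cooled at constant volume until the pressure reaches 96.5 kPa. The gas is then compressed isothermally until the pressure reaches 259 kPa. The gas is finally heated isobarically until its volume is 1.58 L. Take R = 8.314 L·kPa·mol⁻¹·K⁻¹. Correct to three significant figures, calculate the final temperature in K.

T₄ ≈ 508 K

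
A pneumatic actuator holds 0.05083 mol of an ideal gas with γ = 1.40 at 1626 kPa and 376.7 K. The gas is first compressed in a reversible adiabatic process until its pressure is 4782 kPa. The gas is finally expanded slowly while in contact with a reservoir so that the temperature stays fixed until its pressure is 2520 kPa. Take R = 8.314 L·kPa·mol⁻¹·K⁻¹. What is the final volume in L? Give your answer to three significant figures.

From PV = nRT: V₁ = nRT₁/P₁ = 0.09791 L.
Adiabatic (γ = 1.40), T V^(γ−1) and P V^γ constant: T₂ = T₁·(P₂/P₁)^((γ−1)/γ) = 512.7 K; V₂ = V₁·(P₁/P₂)^(1/γ) = 0.04531 L.
T constant ⇒ Boyle's law P V = const: T₃ = T₂; V₃ = V₂·(P₂/P₃) = 0.08598 L.

V₃ ≈ 0.0860 L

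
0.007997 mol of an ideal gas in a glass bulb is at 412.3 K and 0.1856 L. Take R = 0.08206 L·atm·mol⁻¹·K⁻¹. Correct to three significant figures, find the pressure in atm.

P ≈ 1.46 atm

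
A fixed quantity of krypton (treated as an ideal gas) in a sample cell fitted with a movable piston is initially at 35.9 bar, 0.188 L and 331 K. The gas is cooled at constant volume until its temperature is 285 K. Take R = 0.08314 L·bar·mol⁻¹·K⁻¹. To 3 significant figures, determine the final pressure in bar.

P₂ ≈ 30.9 bar

Isochoric, so P/T is constant: V₂ = V₁; P₂ = P₁·(T₂/T₁) = 30.91 bar.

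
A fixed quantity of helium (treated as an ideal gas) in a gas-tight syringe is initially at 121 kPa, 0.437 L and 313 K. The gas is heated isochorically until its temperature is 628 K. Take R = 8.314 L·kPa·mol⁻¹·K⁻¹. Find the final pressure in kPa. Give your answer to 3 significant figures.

V constant ⇒ P ∝ T: V₂ = V₁; P₂ = P₁·(T₂/T₁) = 242.8 kPa.

P₂ ≈ 243 kPa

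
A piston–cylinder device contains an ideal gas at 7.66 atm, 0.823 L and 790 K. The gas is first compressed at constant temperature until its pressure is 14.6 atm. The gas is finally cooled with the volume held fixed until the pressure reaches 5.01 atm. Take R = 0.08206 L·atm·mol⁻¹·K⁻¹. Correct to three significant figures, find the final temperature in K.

T₃ ≈ 271 K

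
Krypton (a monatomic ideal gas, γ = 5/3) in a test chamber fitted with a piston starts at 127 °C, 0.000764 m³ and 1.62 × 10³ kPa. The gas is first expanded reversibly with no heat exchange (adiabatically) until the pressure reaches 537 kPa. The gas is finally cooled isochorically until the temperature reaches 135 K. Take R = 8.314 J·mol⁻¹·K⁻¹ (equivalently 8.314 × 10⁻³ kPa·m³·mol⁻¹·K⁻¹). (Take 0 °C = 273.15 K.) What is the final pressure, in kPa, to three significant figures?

Convert: T₁ = 400.1 K.
Adiabatic (γ = 5/3), T V^(γ−1) and P V^γ constant: T₂ = T₁·(P₂/P₁)^((γ−1)/γ) = 257.3 K; V₂ = V₁·(P₁/P₂)^(1/γ) = 0.001482 m³.
V constant ⇒ P ∝ T: V₃ = V₂; P₃ = P₂·(T₃/T₂) = 281.8 kPa.

P₃ ≈ 282 kPa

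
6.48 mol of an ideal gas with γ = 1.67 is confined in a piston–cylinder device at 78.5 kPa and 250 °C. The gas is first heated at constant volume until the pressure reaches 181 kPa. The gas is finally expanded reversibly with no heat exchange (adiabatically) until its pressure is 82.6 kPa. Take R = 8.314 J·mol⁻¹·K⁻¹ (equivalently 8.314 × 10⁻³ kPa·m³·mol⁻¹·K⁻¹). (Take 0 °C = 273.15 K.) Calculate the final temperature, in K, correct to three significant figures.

Convert: T₁ = 523.1 K.
From PV = nRT: V₁ = nRT₁/P₁ = 0.3590 m³.
Isochoric, so P/T is constant: V₂ = V₁; T₂ = T₁·(P₂/P₁) = 1206 K.
Adiabatic (γ = 1.67), T V^(γ−1) and P V^γ constant: T₃ = T₂·(P₃/P₂)^((γ−1)/γ) = 880.5 K; V₃ = V₂·(P₂/P₃)^(1/γ) = 0.5743 m³.

T₃ ≈ 881 K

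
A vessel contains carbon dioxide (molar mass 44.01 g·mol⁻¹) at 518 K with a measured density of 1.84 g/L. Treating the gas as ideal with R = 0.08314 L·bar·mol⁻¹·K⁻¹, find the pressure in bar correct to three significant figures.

ρ = PM/(RT) ⇒ P = ρRT/M = (1.84 × 0.08314 × 518.0) / 44.01

P ≈ 1.80 bar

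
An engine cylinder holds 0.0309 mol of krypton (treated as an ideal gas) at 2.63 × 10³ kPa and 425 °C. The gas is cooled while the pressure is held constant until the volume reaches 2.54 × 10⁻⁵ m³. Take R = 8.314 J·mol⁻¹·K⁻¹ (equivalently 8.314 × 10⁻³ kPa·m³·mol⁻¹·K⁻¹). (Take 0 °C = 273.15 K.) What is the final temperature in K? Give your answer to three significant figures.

Convert: T₁ = 698.1 K.
From PV = nRT: V₁ = nRT₁/P₁ = 6.820e-05 m³.
P constant ⇒ V ∝ T: P₂ = P₁; T₂ = T₁·(V₂/V₁) = 260.0 K.

T₂ ≈ 260 K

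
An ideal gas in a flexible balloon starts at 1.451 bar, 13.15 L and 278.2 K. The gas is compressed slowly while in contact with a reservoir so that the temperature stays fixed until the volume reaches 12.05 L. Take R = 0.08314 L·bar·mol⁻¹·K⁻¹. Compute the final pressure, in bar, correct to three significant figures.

P₂ ≈ 1.58 bar

T constant ⇒ Boyle's law P V = const: T₂ = T₁; P₂ = P₁·(V₁/V₂) = 1.583 bar.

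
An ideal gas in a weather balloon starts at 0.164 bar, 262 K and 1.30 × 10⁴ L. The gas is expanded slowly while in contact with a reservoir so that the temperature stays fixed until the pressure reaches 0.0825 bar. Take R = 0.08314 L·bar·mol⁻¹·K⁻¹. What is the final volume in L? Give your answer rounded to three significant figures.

V₂ ≈ 2.58e+04 L

T constant ⇒ Boyle's law P V = const: T₂ = T₁; V₂ = V₁·(P₁/P₂) = 2.584e+04 L.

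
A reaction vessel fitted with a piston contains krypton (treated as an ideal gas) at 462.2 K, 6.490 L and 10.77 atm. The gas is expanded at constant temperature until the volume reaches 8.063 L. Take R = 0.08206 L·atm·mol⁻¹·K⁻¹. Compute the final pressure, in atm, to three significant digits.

P₂ ≈ 8.67 atm

Isothermal, so P V is constant: T₂ = T₁; P₂ = P₁·(V₁/V₂) = 8.669 atm.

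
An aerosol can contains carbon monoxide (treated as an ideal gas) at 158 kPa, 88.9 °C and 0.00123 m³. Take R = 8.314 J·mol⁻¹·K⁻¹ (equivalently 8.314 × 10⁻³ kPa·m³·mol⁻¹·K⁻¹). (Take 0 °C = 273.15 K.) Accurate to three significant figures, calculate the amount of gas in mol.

Convert: T = 362.05 K.
PV = nRT ⇒ n = PV/(RT) = (158 × 0.00123) / (8.314 × 10⁻³ × 362.05)

n ≈ 0.0646 mol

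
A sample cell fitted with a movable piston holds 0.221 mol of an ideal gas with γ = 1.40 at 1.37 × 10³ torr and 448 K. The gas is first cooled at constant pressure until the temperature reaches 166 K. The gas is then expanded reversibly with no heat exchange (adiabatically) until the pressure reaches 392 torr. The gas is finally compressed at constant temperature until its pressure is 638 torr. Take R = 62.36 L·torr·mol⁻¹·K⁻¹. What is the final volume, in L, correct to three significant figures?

From PV = nRT: V₁ = nRT₁/P₁ = 4.507 L.
Isobaric, so V/T is constant: P₂ = P₁; V₂ = V₁·(T₂/T₁) = 1.670 L.
Reversible adiabatic, γ = 1.40: T₃ = T₂·(P₃/P₂)^((γ−1)/γ) = 116.1 K; V₃ = V₂·(P₂/P₃)^(1/γ) = 4.082 L.
Isothermal, so P V is constant: T₄ = T₃; V₄ = V₃·(P₃/P₄) = 2.508 L.

V₄ ≈ 2.51 L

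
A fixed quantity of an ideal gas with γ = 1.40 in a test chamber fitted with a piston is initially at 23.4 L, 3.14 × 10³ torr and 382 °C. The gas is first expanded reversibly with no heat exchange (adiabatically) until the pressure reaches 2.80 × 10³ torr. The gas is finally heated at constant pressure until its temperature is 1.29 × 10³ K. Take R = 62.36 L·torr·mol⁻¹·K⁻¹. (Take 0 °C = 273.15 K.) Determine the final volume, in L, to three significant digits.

Convert: T₁ = 655.1 K.
Reversible adiabatic, γ = 1.40: T₂ = T₁·(P₂/P₁)^((γ−1)/γ) = 634.0 K; V₂ = V₁·(P₁/P₂)^(1/γ) = 25.40 L.
Isobaric, so V/T is constant: P₃ = P₂; V₃ = V₂·(T₃/T₂) = 51.67 L.

V₃ ≈ 51.7 L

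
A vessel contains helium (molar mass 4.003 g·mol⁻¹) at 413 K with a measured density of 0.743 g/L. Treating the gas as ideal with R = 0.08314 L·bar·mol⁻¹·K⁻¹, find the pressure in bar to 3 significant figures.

ρ = PM/(RT) ⇒ P = ρRT/M = (0.743 × 0.08314 × 413.0) / 4.003

P ≈ 6.37 bar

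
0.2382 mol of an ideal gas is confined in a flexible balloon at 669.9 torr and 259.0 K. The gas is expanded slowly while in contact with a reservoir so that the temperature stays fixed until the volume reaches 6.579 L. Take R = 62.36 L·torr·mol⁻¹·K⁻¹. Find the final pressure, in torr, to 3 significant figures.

P₂ ≈ 585 torr

From PV = nRT: V₁ = nRT₁/P₁ = 5.743 L.
T constant ⇒ Boyle's law P V = const: T₂ = T₁; P₂ = P₁·(V₁/V₂) = 584.8 torr.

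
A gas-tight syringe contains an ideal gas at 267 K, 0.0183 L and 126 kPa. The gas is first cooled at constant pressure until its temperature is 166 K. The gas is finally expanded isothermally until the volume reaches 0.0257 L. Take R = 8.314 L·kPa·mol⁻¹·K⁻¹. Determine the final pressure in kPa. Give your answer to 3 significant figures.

P₃ ≈ 55.8 kPa

Isobaric, so V/T is constant: P₂ = P₁; V₂ = V₁·(T₂/T₁) = 0.01138 L.
T constant ⇒ Boyle's law P V = const: T₃ = T₂; P₃ = P₂·(V₂/V₃) = 55.78 kPa.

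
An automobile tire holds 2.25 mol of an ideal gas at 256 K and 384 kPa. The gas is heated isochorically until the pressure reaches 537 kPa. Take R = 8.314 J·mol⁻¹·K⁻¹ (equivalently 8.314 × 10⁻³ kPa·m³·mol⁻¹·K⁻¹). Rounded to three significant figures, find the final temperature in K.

T₂ ≈ 358 K

From PV = nRT: V₁ = nRT₁/P₁ = 0.01247 m³.
V constant ⇒ P ∝ T: V₂ = V₁; T₂ = T₁·(P₂/P₁) = 358.0 K.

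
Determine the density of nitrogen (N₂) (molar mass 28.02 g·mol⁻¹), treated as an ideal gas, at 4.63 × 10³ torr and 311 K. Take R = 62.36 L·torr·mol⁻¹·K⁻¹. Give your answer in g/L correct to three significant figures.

ρ ≈ 6.69 g/L

ρ = PM/(RT) = (4.63e+03 × 28.02) / (62.36 × 311.0)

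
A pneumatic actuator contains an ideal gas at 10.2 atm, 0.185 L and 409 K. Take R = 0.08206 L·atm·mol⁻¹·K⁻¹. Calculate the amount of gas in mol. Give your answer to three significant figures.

PV = nRT ⇒ n = PV/(RT) = (10.2 × 0.185) / (0.08206 × 409)

n ≈ 0.0562 mol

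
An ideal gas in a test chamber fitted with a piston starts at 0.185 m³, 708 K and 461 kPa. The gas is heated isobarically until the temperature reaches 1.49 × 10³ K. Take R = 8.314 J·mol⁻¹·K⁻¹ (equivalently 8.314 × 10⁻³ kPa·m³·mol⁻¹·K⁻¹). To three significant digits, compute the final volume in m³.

V₂ ≈ 0.389 m³

P constant ⇒ V ∝ T: P₂ = P₁; V₂ = V₁·(T₂/T₁) = 0.3893 m³.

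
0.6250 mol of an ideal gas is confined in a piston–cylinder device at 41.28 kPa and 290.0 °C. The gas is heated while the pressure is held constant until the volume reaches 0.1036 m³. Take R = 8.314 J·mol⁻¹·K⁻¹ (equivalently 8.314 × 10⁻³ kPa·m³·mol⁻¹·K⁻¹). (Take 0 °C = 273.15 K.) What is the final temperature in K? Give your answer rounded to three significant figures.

Convert: T₁ = 563.1 K.
From PV = nRT: V₁ = nRT₁/P₁ = 0.07089 m³.
Isobaric, so V/T is constant: P₂ = P₁; T₂ = T₁·(V₂/V₁) = 823.0 K.

T₂ ≈ 823 K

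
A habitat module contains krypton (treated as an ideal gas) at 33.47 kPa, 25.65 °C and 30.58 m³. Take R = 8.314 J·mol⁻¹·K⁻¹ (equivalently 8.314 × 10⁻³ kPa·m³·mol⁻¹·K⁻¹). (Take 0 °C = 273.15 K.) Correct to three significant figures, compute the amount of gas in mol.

n ≈ 412 mol

Convert: T = 298.80 K.
PV = nRT ⇒ n = PV/(RT) = (33.47 × 30.58) / (8.314 × 10⁻³ × 298.80)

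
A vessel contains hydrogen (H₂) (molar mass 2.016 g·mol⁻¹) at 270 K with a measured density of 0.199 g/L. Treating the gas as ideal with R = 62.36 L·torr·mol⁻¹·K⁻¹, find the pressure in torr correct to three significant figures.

P ≈ 1.66e+03 torr

ρ = PM/(RT) ⇒ P = ρRT/M = (0.199 × 62.36 × 270.0) / 2.016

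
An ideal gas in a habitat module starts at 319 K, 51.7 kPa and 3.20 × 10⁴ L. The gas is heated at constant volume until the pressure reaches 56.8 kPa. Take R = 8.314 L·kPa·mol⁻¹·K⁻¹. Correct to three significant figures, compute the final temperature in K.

T₂ ≈ 350 K

Isochoric, so P/T is constant: V₂ = V₁; T₂ = T₁·(P₂/P₁) = 350.5 K.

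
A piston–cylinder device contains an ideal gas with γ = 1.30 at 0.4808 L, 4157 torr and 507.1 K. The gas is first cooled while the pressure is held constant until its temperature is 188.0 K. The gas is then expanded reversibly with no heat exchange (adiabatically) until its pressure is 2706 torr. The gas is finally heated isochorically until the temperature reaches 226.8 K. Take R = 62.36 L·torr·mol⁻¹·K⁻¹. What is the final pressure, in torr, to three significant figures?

P₄ ≈ 3.60e+03 torr

Isobaric, so V/T is constant: P₂ = P₁; V₂ = V₁·(T₂/T₁) = 0.1782 L.
Reversible adiabatic, γ = 1.30: T₃ = T₂·(P₃/P₂)^((γ−1)/γ) = 170.3 K; V₃ = V₂·(P₂/P₃)^(1/γ) = 0.2480 L.
V constant ⇒ P ∝ T: V₄ = V₃; P₄ = P₃·(T₄/T₃) = 3604 torr.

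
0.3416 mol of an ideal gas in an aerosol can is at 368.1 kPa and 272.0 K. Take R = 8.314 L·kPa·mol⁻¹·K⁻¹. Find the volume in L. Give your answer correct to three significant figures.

PV = nRT ⇒ V = nRT/P = (0.3416 × 8.314 × 272.0) / 368.1

V ≈ 2.10 L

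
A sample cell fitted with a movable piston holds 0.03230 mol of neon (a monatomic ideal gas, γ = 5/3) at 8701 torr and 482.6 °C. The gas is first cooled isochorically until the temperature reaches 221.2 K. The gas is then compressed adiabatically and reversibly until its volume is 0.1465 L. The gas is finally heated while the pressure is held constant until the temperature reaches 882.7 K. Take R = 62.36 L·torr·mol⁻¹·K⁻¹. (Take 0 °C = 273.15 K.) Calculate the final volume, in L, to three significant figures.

V₄ ≈ 0.519 L

Convert: T₁ = 755.8 K.
From PV = nRT: V₁ = nRT₁/P₁ = 0.1750 L.
V constant ⇒ P ∝ T: V₂ = V₁; P₂ = P₁·(T₂/T₁) = 2547 torr.
Adiabatic (γ = 5/3), T V^(γ−1) and P V^γ constant: T₃ = T₂·(V₂/V₃)^(γ−1) = 249.0 K; P₃ = P₂·(V₂/V₃)^γ = 3423 torr.
P constant ⇒ V ∝ T: P₄ = P₃; V₄ = V₃·(T₄/T₃) = 0.5194 L.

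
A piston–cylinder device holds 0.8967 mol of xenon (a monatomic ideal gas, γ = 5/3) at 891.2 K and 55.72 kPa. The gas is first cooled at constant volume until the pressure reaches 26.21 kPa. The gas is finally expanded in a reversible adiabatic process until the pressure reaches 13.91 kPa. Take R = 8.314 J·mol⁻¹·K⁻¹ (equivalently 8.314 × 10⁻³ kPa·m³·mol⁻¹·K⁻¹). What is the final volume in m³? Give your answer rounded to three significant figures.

V₃ ≈ 0.174 m³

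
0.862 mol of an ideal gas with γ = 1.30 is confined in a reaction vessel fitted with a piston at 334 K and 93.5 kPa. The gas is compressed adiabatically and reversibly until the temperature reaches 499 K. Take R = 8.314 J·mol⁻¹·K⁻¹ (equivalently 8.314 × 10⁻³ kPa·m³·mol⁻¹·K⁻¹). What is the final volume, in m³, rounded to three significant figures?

From PV = nRT: V₁ = nRT₁/P₁ = 0.02560 m³.
Adiabatic (γ = 1.30), T V^(γ−1) and P V^γ constant: P₂ = P₁·(T₂/T₁)^(γ/(γ−1)) = 532.5 kPa; V₂ = V₁·(T₁/T₂)^(1/(γ−1)) = 0.006715 m³.

V₂ ≈ 0.00672 m³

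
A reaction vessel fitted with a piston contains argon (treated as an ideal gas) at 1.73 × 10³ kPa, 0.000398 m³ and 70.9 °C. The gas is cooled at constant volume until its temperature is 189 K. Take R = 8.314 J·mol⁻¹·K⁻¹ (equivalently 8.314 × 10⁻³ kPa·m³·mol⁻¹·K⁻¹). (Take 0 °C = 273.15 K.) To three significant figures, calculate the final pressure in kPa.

Convert: T₁ = 344.0 K.
Isochoric, so P/T is constant: V₂ = V₁; P₂ = P₁·(T₂/T₁) = 950.4 kPa.

P₂ ≈ 950 kPa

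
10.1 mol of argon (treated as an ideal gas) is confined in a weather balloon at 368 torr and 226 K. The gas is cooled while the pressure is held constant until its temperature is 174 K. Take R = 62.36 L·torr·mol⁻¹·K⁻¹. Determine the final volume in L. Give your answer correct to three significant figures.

V₂ ≈ 298 L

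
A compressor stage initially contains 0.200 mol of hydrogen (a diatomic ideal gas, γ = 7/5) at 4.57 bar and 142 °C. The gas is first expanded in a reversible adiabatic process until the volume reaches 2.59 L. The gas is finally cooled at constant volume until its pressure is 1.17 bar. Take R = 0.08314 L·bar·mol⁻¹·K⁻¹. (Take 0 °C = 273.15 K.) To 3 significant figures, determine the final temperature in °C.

T₃ ≈ -90.9 °C

Convert: T₁ = 415.1 K.
From PV = nRT: V₁ = nRT₁/P₁ = 1.511 L.
Reversible adiabatic, γ = 7/5: T₂ = T₁·(V₁/V₂)^(γ−1) = 334.6 K; P₂ = P₁·(V₁/V₂)^γ = 2.148 bar.
Isochoric, so P/T is constant: V₃ = V₂; T₃ = T₂·(P₃/P₂) = 182.2 K.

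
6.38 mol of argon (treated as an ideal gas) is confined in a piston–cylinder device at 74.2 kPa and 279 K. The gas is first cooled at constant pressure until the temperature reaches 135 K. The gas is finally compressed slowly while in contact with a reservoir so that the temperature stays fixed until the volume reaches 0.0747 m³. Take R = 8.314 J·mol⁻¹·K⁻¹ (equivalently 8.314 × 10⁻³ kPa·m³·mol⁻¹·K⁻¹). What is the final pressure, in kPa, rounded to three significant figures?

P₃ ≈ 95.9 kPa

From PV = nRT: V₁ = nRT₁/P₁ = 0.1994 m³.
Isobaric, so V/T is constant: P₂ = P₁; V₂ = V₁·(T₂/T₁) = 0.09651 m³.
T constant ⇒ Boyle's law P V = const: T₃ = T₂; P₃ = P₂·(V₂/V₃) = 95.86 kPa.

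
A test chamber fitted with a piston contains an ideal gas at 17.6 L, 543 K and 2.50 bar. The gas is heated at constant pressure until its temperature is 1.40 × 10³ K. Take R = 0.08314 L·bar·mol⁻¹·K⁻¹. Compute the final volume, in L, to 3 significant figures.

P constant ⇒ V ∝ T: P₂ = P₁; V₂ = V₁·(T₂/T₁) = 45.38 L.

V₂ ≈ 45.4 L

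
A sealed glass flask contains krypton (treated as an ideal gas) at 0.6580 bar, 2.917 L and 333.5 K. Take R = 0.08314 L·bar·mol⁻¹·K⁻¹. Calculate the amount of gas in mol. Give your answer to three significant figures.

PV = nRT ⇒ n = PV/(RT) = (0.6580 × 2.917) / (0.08314 × 333.5)

n ≈ 0.0692 mol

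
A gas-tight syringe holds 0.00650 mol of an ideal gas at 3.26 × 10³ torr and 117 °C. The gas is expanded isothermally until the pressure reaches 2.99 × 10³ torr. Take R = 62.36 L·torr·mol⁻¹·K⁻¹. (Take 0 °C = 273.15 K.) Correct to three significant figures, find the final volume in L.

Convert: T₁ = 390.1 K.
From PV = nRT: V₁ = nRT₁/P₁ = 0.04851 L.
Isothermal, so P V is constant: T₂ = T₁; V₂ = V₁·(P₁/P₂) = 0.05289 L.

V₂ ≈ 0.0529 L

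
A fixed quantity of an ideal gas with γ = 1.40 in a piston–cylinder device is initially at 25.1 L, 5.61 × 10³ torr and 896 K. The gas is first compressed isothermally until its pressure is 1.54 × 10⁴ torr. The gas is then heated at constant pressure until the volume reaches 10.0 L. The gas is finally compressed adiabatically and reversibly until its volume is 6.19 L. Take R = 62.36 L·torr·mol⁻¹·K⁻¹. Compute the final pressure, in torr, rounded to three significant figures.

Isothermal, so P V is constant: T₂ = T₁; V₂ = V₁·(P₁/P₂) = 9.144 L.
P constant ⇒ V ∝ T: P₃ = P₂; T₃ = T₂·(V₃/V₂) = 979.9 K.
Reversible adiabatic, γ = 1.40: T₄ = T₃·(V₃/V₄)^(γ−1) = 1187 K; P₄ = P₃·(V₃/V₄)^γ = 3.014e+04 torr.

P₄ ≈ 3.01e+04 torr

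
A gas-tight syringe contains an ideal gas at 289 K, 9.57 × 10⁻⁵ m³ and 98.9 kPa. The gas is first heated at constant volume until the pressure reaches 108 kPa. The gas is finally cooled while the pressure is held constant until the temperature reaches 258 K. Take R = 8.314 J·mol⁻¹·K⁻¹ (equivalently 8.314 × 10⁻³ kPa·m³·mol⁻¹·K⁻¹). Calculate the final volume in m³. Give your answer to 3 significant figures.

V₃ ≈ 7.82e-05 m³

Isochoric, so P/T is constant: V₂ = V₁; T₂ = T₁·(P₂/P₁) = 315.6 K.
Isobaric, so V/T is constant: P₃ = P₂; V₃ = V₂·(T₃/T₂) = 7.824e-05 m³.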